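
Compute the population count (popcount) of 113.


0b1110001 has 4 set bits

4


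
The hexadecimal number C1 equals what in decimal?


C1 hex = 193 decimal

193


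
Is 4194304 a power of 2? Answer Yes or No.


0b10000000000000000000000. Only one bit set => Yes

Yes


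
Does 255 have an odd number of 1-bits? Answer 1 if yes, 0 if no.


0b11111111 has 8 ones => parity 0

0


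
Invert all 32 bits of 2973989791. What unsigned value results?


2973989791 ^ 4294967295 = 1320977504

1320977504


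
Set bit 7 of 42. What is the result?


42 | (1 << 7) = 42 | 128 = 170

170


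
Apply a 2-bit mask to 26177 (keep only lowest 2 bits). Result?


26177 & 3 = 1

1


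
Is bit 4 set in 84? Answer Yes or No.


0b1010100, bit 4 = 1. Yes

Yes


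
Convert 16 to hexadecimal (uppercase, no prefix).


16 = 10 hex

10


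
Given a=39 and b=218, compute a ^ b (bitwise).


39 ^ 218 = 253

253


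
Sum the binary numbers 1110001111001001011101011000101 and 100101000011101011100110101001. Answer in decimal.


1110001111001001011101011000101 + 100101000011101011100110101001 = 10010110111100110111010001101110 = 2532537454

2532537454


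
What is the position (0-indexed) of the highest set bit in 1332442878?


0b1001111011010110111011011111110. Highest set bit at position 30

30


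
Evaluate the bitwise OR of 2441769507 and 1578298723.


0b10010001100010100111001000100011 | 0b1011110000100101110110101100011 = 0b11011111100110101111111101100011 = 3751477091

3751477091


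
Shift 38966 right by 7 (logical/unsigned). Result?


0b1001100000110110 >> 7 = 0b100110000 = 304

304


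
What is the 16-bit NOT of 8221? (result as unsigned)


~0b10000000011101 = 0b1101111111100010 = 57314 (16-bit unsigned)

57314


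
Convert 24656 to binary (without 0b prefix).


24656 = 110000001010000 in binary

110000001010000


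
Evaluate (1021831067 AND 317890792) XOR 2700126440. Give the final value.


Step 1: 1021831067 & 317890792 = 283287688
Step 2: 283287688 ^ 2700126440 = 2953971808

2953971808


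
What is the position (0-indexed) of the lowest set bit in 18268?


0b100011101011100. Lowest set bit at position 2

2


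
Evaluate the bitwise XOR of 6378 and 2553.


0b1100011101010 ^ 0b100111111001 = 0b1000100010011 = 4371

4371


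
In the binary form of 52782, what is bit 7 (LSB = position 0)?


0b1100111000101110, position 7 = 0

0


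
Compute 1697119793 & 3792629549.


0b1100101001001111111111000110001 & 0b11100010000011101110111100101101 = 0b1100000000001101110111000100001 = 1611066913

1611066913


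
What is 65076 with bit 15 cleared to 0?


65076 & ~(1 << 15) = 32308

32308


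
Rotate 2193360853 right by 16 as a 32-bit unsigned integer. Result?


Rotate 0b10000010101111000000011111010101 right by 16 (32-bit) = 0b111110101011000001010111100 = 131433148

131433148


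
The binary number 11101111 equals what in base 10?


11101111 in decimal = 239

239


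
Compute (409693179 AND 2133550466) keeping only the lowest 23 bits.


Step 1: 409693179 & 2133550466 = 405496194
Step 2: 405496194 & 8388607 = 2843010

2843010


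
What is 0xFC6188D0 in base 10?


FC6188D0 hex = 4234250448 decimal

4234250448


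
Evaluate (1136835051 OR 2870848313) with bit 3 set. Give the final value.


Step 1: 1136835051 | 2870848313 = 3957308411
Step 2: 3957308411 | (1 << 3) = 3957308411 | 8 = 3957308411

3957308411


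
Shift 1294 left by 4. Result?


0b10100001110 << 4 = 0b101000011100000 = 20704

20704


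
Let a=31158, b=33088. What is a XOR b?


31158 ^ 33088 = 63734

63734


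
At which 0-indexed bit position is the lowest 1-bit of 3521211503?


0b11010001111000010110110001101111. Lowest set bit at position 0

0


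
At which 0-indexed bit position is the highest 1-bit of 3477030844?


0b11001111001111110100011110111100. Highest set bit at position 31

31


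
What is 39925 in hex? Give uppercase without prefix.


39925 = 9BF5 hex

9BF5


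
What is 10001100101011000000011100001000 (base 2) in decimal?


10001100101011000000011100001000 in decimal = 2360084232

2360084232


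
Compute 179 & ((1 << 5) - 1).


179 & 31 = 19

19


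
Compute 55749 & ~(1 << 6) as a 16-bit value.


55749 & ~(1 << 6) = 55685

55685


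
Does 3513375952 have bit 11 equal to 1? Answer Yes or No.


0b11010001011010011101110011010000, bit 11 = 1. Yes

Yes


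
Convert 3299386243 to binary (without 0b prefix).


3299386243 = 11000100101010001010001110000011 in binary

11000100101010001010001110000011


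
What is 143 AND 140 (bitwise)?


0b10001111 & 0b10001100 = 0b10001100 = 140

140


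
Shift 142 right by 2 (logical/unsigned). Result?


0b10001110 >> 2 = 0b100011 = 35

35


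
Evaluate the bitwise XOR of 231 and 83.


0b11100111 ^ 0b1010011 = 0b10110100 = 180

180


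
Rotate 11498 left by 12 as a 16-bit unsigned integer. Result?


Rotate 0b10110011101010 left by 12 (16-bit) = 0b1010001011001110 = 41678

41678


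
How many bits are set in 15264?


0b11101110100000 has 7 set bits

7


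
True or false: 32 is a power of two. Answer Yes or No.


0b100000. Only one bit set => Yes

Yes


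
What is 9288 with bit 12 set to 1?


9288 | (1 << 12) = 9288 | 4096 = 13384

13384


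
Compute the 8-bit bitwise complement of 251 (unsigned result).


~0b11111011 = 0b100 = 4 (8-bit unsigned)

4


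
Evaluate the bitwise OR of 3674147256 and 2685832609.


0b11011010111111110000100110111000 | 0b10100000000101101000110110100001 = 0b11111010111111111000110110111001 = 4211051961

4211051961


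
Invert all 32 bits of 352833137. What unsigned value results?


352833137 ^ 4294967295 = 3942134158

3942134158


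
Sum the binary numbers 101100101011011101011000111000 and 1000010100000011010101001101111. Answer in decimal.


101100101011011101011000111000 + 1000010100000011010101001101111 = 1101111001011111000000010100111 = 1865384103

1865384103


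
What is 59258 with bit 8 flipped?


59258 ^ (1 << 8) = 59258 ^ 256 = 59002

59002


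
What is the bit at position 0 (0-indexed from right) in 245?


0b11110101, position 0 = 1

1


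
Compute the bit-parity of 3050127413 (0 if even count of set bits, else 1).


0b10110101110011010100000000110101 has 15 ones => parity 1

1


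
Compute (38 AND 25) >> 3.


Step 1: 38 & 25 = 0
Step 2: 0 >> 3 = 0

0


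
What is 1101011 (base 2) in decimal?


1101011 in decimal = 107

107


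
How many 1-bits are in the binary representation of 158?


0b10011110 has 5 set bits

5


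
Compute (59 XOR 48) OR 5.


Step 1: 59 ^ 48 = 11
Step 2: 11 | 5 = 15

15


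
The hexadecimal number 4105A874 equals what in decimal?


4105A874 hex = 1090889844 decimal

1090889844


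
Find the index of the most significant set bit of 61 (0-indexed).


0b111101. Highest set bit at position 5

5


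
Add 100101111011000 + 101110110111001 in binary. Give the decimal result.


100101111011000 + 101110110111001 = 1010100110010001 = 43409

43409


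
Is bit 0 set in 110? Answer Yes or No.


0b1101110, bit 0 = 0. No

No


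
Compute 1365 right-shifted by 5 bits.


0b10101010101 >> 5 = 0b101010 = 42

42


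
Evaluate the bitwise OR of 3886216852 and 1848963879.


0b11100111101000101111011010010100 | 0b1101110001101001111001100100111 = 0b11101111101101101111011110110111 = 4021745591

4021745591


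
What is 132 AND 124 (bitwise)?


0b10000100 & 0b1111100 = 0b100 = 4

4


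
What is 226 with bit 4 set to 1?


226 | (1 << 4) = 226 | 16 = 242

242


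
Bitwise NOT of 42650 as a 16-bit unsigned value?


~0b1010011010011010 = 0b101100101100101 = 22885 (16-bit unsigned)

22885


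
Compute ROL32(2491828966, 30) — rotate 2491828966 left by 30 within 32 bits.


Rotate 0b10010100100001100100101011100110 left by 30 (32-bit) = 0b10100101001000011001001010111001 = 2770440889

2770440889


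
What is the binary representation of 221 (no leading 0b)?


221 = 11011101 in binary

11011101


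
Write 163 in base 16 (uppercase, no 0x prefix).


163 = A3 hex

A3


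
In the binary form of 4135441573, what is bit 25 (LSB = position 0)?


0b11110110011111011101010010100101, position 25 = 1

1


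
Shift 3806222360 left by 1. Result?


0b11100010110111100101100000011000 << 1 = 0b111000101101111001011000000110000 = 7612444720

7612444720


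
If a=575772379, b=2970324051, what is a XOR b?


575772379 ^ 2970324051 = 2472155784

2472155784


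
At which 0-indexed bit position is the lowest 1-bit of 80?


0b1010000. Lowest set bit at position 4

4


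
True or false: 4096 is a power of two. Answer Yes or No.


0b1000000000000. Only one bit set => Yes

Yes


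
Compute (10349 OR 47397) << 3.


Step 1: 10349 | 47397 = 47469
Step 2: 47469 << 3 = 379752

379752


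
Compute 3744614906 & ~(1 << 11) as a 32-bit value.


3744614906 & ~(1 << 11) = 3744612858

3744612858


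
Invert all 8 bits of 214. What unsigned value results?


214 ^ 255 = 41

41


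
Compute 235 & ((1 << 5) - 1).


235 & 31 = 11

11


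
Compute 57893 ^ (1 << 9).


57893 ^ (1 << 9) = 57893 ^ 512 = 57381

57381


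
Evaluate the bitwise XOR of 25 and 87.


0b11001 ^ 0b1010111 = 0b1001110 = 78

78


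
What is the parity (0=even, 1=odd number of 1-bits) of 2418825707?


0b10010000001011000101100111101011 has 15 ones => parity 1

1


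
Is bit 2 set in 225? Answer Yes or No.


0b11100001, bit 2 = 0. No

No


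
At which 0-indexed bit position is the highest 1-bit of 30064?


0b111010101110000. Highest set bit at position 14

14


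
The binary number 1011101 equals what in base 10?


1011101 in decimal = 93

93


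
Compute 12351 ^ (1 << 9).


12351 ^ (1 << 9) = 12351 ^ 512 = 12863

12863


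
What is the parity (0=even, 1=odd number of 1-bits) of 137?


0b10001001 has 3 ones => parity 1

1


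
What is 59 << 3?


0b111011 << 3 = 0b111011000 = 472

472


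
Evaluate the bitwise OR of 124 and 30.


0b1111100 | 0b11110 = 0b1111110 = 126

126


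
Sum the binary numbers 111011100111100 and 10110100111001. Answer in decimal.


111011100111100 + 10110100111001 = 1010010001110101 = 42101

42101


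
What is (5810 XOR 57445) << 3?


Step 1: 5810 ^ 57445 = 63191
Step 2: 63191 << 3 = 505528

505528


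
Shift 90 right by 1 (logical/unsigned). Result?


0b1011010 >> 1 = 0b101101 = 45

45


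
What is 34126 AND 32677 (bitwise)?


0b1000010101001110 & 0b111111110100101 = 0b10100000100 = 1284

1284


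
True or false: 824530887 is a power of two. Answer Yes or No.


0b110001001001010101011111000111. Multiple bits set => No

No


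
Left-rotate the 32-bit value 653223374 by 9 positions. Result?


Rotate 0b100110111011110110010111001110 left by 9 (32-bit) = 0b11011110110010111001110001001101 = 3737885773

3737885773


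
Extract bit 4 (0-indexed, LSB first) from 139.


0b10001011, position 4 = 0

0


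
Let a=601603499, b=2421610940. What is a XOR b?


601603499 ^ 2421610940 = 3012387863

3012387863


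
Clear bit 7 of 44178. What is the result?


44178 & ~(1 << 7) = 44050

44050


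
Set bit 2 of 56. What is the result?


56 | (1 << 2) = 56 | 4 = 60

60


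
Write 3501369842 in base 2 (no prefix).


3501369842 = 11010000101100101010100111110010 in binary

11010000101100101010100111110010


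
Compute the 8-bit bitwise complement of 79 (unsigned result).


~0b1001111 = 0b10110000 = 176 (8-bit unsigned)

176


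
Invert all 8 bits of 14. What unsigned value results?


14 ^ 255 = 241

241


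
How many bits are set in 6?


0b110 has 2 set bits

2


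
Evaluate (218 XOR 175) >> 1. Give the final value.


Step 1: 218 ^ 175 = 117
Step 2: 117 >> 1 = 58

58


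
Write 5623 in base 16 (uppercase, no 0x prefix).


5623 = 15F7 hex

15F7


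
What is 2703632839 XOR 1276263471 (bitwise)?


0b10100001001001100010100111000111 ^ 0b1001100000100100011110000101111 = 0b11101101001101000001010111101000 = 3979613672

3979613672


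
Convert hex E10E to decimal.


E10E hex = 57614 decimal

57614


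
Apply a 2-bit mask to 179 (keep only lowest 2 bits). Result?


179 & 3 = 3

3


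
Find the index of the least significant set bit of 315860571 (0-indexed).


0b10010110100111010011001011011. Lowest set bit at position 0

0


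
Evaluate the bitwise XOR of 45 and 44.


0b101101 ^ 0b101100 = 0b1 = 1

1


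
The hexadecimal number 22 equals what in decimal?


22 hex = 34 decimal

34


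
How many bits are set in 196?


0b11000100 has 3 set bits

3


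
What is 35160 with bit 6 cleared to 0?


35160 & ~(1 << 6) = 35096

35096


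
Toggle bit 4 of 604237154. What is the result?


604237154 ^ (1 << 4) = 604237154 ^ 16 = 604237170

604237170


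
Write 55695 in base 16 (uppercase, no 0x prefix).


55695 = D98F hex

D98F


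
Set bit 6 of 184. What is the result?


184 | (1 << 6) = 184 | 64 = 248

248


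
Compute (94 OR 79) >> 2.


Step 1: 94 | 79 = 95
Step 2: 95 >> 2 = 23

23


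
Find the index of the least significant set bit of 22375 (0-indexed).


0b101011101100111. Lowest set bit at position 0

0


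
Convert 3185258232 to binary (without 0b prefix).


3185258232 = 10111101110110110010111011111000 in binary

10111101110110110010111011111000


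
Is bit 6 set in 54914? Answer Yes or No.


0b1101011010000010, bit 6 = 0. No

No


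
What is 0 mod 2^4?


0 & 15 = 0

0


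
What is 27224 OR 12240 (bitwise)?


0b110101001011000 | 0b10111111010000 = 0b110111111011000 = 28632

28632


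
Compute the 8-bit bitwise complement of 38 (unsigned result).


~0b100110 = 0b11011001 = 217 (8-bit unsigned)

217


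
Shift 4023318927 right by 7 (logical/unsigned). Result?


0b11101111110011101111100110001111 >> 7 = 0b1110111111001110111110011 = 31432179

31432179


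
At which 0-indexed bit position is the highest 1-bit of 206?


0b11001110. Highest set bit at position 7

7


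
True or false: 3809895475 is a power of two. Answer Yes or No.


0b11100011000101100110010000110011. Multiple bits set => No

No


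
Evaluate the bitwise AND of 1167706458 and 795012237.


0b1000101100110011100100101011010 & 0b101111011000101110110010001101 = 0b101000000001100100000001000 = 83937288

83937288


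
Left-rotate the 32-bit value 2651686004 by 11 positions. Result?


Rotate 0b10011110000011011000010001110100 left by 11 (32-bit) = 0b1101100001000111010010011110000 = 1814275312

1814275312


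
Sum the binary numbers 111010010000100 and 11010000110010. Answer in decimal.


111010010000100 + 11010000110010 = 1010100010110110 = 43190

43190


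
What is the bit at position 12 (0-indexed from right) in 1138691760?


0b1000011110111110000111010110000, position 12 = 0

0


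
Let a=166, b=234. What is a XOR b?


166 ^ 234 = 76

76


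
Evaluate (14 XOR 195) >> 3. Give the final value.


Step 1: 14 ^ 195 = 205
Step 2: 205 >> 3 = 25

25


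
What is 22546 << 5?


0b101100000010010 << 5 = 0b10110000001001000000 = 721472

721472


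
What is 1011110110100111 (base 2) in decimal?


1011110110100111 in decimal = 48551

48551


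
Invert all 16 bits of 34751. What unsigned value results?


34751 ^ 65535 = 30784

30784


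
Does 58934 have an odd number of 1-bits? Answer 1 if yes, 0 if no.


0b1110011000110110 has 9 ones => parity 1

1


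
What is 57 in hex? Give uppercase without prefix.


57 = 39 hex

39


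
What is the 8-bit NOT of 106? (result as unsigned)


~0b1101010 = 0b10010101 = 149 (8-bit unsigned)

149


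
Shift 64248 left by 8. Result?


0b1111101011111000 << 8 = 0b111110101111100000000000 = 16447488

16447488


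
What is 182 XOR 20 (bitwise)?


0b10110110 ^ 0b10100 = 0b10100010 = 162

162


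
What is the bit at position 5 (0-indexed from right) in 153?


0b10011001, position 5 = 0

0


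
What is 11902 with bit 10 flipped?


11902 ^ (1 << 10) = 11902 ^ 1024 = 10878

10878


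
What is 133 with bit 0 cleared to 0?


133 & ~(1 << 0) = 132

132


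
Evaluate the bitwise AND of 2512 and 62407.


0b100111010000 & 0b1111001111000111 = 0b111000000 = 448

448


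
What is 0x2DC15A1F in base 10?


2DC15A1F hex = 767646239 decimal

767646239


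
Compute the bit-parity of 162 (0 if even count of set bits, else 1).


0b10100010 has 3 ones => parity 1

1


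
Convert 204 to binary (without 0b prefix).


204 = 11001100 in binary

11001100


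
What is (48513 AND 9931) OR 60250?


Step 1: 48513 & 9931 = 9345
Step 2: 9345 | 60250 = 61403

61403


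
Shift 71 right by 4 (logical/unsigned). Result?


0b1000111 >> 4 = 0b100 = 4

4


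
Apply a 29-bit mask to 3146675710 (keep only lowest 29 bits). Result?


3146675710 & 536870911 = 462321150

462321150


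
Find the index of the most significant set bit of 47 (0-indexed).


0b101111. Highest set bit at position 5

5


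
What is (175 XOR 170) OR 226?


Step 1: 175 ^ 170 = 5
Step 2: 5 | 226 = 231

231


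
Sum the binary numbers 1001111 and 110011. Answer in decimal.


1001111 + 110011 = 10000010 = 130

130


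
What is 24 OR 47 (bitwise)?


0b11000 | 0b101111 = 0b111111 = 63

63


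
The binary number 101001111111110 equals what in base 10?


101001111111110 in decimal = 21502

21502


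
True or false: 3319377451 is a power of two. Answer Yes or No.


0b11000101110110011010111000101011. Multiple bits set => No

No


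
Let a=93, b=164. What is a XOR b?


93 ^ 164 = 249

249


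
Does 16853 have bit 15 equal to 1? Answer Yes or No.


0b100000111010101, bit 15 = 0. No

No


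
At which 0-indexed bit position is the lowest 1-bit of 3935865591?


0b11101010100110001000101011110111. Lowest set bit at position 0

0


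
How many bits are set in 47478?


0b1011100101110110 has 10 set bits

10


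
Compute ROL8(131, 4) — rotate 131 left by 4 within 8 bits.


Rotate 0b10000011 left by 4 (8-bit) = 0b111000 = 56

56


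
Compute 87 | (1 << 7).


87 | (1 << 7) = 87 | 128 = 215

215


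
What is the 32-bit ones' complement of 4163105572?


4163105572 ^ 4294967295 = 131861723

131861723


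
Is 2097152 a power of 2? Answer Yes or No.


0b1000000000000000000000. Only one bit set => Yes

Yes


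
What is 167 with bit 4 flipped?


167 ^ (1 << 4) = 167 ^ 16 = 183

183


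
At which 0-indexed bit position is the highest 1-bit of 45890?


0b1011001101000010. Highest set bit at position 15

15


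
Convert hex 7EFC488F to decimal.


7EFC488F hex = 2130462863 decimal

2130462863


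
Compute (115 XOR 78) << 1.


Step 1: 115 ^ 78 = 61
Step 2: 61 << 1 = 122

122


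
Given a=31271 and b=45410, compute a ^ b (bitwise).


31271 ^ 45410 = 52037

52037


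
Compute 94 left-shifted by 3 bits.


0b1011110 << 3 = 0b1011110000 = 752

752


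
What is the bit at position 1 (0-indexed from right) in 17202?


0b100001100110010, position 1 = 1

1


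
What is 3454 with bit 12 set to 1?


3454 | (1 << 12) = 3454 | 4096 = 7550

7550


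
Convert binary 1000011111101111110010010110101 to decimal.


1000011111101111110010010110101 in decimal = 1140319413

1140319413


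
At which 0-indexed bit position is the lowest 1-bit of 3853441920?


0b11100101101011101101101110000000. Lowest set bit at position 7

7


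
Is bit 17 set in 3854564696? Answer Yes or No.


0b11100101101111111111110101011000, bit 17 = 1. Yes

Yes


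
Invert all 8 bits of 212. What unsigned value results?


212 ^ 255 = 43

43


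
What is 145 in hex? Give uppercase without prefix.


145 = 91 hex

91


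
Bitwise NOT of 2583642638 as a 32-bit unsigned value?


~0b10011001111111110100001000001110 = 0b1100110000000001011110111110001 = 1711324657 (32-bit unsigned)

1711324657


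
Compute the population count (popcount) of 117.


0b1110101 has 5 set bits

5


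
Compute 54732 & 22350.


0b1101010111001100 & 0b101011101001110 = 0b101010101001100 = 21836

21836


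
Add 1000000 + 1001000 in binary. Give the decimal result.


1000000 + 1001000 = 10001000 = 136

136


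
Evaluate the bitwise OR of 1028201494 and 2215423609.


0b111101010010010001110000010110 | 0b10000100000011001010111001111001 = 0b10111101010011011011111001111111 = 3175988863

3175988863


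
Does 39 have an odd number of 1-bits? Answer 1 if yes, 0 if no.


0b100111 has 4 ones => parity 0

0


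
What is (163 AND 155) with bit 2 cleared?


Step 1: 163 & 155 = 131
Step 2: 131 & ~(1 << 2) = 131

131


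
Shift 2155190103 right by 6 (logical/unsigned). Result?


0b10000000011101011001011101010111 >> 6 = 0b10000000011101011001011101 = 33674845

33674845


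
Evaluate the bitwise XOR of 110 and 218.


0b1101110 ^ 0b11011010 = 0b10110100 = 180

180


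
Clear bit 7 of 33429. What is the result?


33429 & ~(1 << 7) = 33301

33301


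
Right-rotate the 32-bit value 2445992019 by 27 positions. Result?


Rotate 0b10010001110010101110000001010011 right by 27 (32-bit) = 0b111001010111000000101001110010 = 962333298

962333298


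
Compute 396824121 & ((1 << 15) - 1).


396824121 & 32767 = 3641

3641


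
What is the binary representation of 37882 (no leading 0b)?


37882 = 1001001111111010 in binary

1001001111111010


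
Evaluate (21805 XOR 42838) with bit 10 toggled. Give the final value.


Step 1: 21805 ^ 42838 = 62075
Step 2: 62075 ^ (1 << 10) = 62075 ^ 1024 = 63099

63099


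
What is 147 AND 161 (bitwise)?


0b10010011 & 0b10100001 = 0b10000001 = 129

129


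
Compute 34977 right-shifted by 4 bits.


0b1000100010100001 >> 4 = 0b100010001010 = 2186

2186


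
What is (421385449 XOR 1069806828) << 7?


Step 1: 421385449 ^ 1069806828 = 652091397
Step 2: 652091397 << 7 = 83467698816

83467698816


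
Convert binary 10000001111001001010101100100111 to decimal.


10000001111001001010101100100111 in decimal = 2179246887

2179246887


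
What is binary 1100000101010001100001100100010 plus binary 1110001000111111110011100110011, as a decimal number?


1100000101010001100001100100010 + 1110001000111111110011100110011 = 11010001110010001010101001010101 = 3519588949

3519588949


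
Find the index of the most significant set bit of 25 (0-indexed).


0b11001. Highest set bit at position 4

4


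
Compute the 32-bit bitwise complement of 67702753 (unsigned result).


~0b100000010010000111111100001 = 0b11111011111101101111000000011110 = 4227264542 (32-bit unsigned)

4227264542


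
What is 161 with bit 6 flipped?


161 ^ (1 << 6) = 161 ^ 64 = 225

225


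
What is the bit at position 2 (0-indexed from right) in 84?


0b1010100, position 2 = 1

1


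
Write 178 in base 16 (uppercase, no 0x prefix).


178 = B2 hex

B2


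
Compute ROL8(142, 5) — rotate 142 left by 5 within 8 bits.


Rotate 0b10001110 left by 5 (8-bit) = 0b11010001 = 209

209


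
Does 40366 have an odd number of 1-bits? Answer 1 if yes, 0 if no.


0b1001110110101110 has 10 ones => parity 0

0


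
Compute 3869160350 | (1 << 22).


3869160350 | (1 << 22) = 3869160350 | 4194304 = 3873354654

3873354654


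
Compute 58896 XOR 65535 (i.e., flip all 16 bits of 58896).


58896 ^ 65535 = 6639

6639


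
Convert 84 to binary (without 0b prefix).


84 = 1010100 in binary

1010100


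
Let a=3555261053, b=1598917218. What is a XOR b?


3555261053 ^ 1598917218 = 2359652383

2359652383


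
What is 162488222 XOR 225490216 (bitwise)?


0b1001101011110101111110011110 ^ 0b1101011100001011010100101000 = 0b100110111111110101010110110 = 81783478

81783478


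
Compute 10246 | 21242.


0b10100000000110 | 0b101001011111010 = 0b111101011111110 = 31486

31486


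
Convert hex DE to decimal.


DE hex = 222 decimal

222


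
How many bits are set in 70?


0b1000110 has 3 set bits

3


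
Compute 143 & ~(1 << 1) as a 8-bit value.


143 & ~(1 << 1) = 141

141


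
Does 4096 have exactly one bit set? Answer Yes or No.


0b1000000000000. Only one bit set => Yes

Yes


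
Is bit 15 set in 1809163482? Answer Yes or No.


0b1101011110101011010010011011010, bit 15 = 1. Yes

Yes


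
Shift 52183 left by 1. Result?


0b1100101111010111 << 1 = 0b11001011110101110 = 104366

104366


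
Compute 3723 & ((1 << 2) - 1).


3723 & 3 = 3

3


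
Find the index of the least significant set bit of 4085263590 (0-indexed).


0b11110011100000000010110011100110. Lowest set bit at position 1

1


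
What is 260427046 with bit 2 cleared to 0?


260427046 & ~(1 << 2) = 260427042

260427042


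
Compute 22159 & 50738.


0b101011010001111 & 0b1100011000110010 = 0b100011000000010 = 17922

17922


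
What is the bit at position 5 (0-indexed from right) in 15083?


0b11101011101011, position 5 = 1

1


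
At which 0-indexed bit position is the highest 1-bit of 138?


0b10001010. Highest set bit at position 7

7


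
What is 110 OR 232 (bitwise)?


0b1101110 | 0b11101000 = 0b11101110 = 238

238


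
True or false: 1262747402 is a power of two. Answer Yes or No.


0b1001011010000111111111100001010. Multiple bits set => No

No


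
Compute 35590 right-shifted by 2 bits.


0b1000101100000110 >> 2 = 0b10001011000001 = 8897

8897


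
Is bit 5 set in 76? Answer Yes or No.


0b1001100, bit 5 = 0. No

No


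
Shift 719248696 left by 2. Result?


0b101010110111101101110100111000 << 2 = 0b10101011011110110111010011100000 = 2876994784

2876994784


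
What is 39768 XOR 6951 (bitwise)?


0b1001101101011000 ^ 0b1101100100111 = 0b1000000001111111 = 32895

32895


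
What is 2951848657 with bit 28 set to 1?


2951848657 | (1 << 28) = 2951848657 | 268435456 = 3220284113

3220284113


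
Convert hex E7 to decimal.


E7 hex = 231 decimal

231


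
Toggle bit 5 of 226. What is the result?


226 ^ (1 << 5) = 226 ^ 32 = 194

194


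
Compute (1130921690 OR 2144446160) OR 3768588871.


Step 1: 1130921690 | 2144446160 = 2147090138
Step 2: 2147090138 | 3768588871 = 4294573791

4294573791


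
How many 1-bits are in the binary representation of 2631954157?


0b10011100111000000110111011101101 has 18 set bits

18


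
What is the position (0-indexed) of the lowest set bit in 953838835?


0b111000110110100110110011110011. Lowest set bit at position 0

0


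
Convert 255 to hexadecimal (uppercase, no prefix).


255 = FF hex

FF


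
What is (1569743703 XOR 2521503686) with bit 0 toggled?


Step 1: 1569743703 ^ 2521503686 = 3420157073
Step 2: 3420157073 ^ (1 << 0) = 3420157073 ^ 1 = 3420157072

3420157072


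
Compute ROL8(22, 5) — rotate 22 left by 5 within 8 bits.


Rotate 0b10110 left by 5 (8-bit) = 0b11000010 = 194

194


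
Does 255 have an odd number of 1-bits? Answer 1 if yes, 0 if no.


0b11111111 has 8 ones => parity 0

0


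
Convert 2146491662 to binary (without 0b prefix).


2146491662 = 1111111111100001101110100001110 in binary

1111111111100001101110100001110


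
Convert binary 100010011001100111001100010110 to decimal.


100010011001100111001100010110 in decimal = 577139478

577139478


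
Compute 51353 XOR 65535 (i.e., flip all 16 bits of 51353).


51353 ^ 65535 = 14182

14182


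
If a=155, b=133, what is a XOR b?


155 ^ 133 = 30

30


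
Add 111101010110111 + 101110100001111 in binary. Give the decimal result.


111101010110111 + 101110100001111 = 1101011111000110 = 55238

55238


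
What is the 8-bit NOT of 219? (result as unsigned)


~0b11011011 = 0b100100 = 36 (8-bit unsigned)

36


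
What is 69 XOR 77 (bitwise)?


0b1000101 ^ 0b1001101 = 0b1000 = 8

8


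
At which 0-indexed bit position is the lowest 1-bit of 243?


0b11110011. Lowest set bit at position 0

0


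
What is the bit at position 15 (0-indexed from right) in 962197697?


0b111001010110011111100011000001, position 15 = 1

1


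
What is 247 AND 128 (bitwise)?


0b11110111 & 0b10000000 = 0b10000000 = 128

128


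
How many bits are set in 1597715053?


0b1011111001110110011001001101101 has 19 set bits

19


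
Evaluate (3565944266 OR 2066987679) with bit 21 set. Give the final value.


Step 1: 3565944266 | 2066987679 = 4290510815
Step 2: 4290510815 | (1 << 21) = 4290510815 | 2097152 = 4290510815

4290510815


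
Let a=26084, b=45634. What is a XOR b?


26084 ^ 45634 = 55206

55206


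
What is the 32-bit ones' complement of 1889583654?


1889583654 ^ 4294967295 = 2405383641

2405383641


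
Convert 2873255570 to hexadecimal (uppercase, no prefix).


2873255570 = AB426692 hex

AB426692


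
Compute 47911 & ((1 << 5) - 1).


47911 & 31 = 7

7


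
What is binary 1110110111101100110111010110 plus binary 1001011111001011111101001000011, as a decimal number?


1110110111101100110111010110 + 1001011111001011111101001000011 = 1011010110001001100100000011001 = 1522845721

1522845721


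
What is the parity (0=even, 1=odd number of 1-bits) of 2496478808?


0b10010100110011010011111001011000 has 16 ones => parity 0

0


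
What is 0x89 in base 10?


89 hex = 137 decimal

137


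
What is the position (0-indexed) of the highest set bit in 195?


0b11000011. Highest set bit at position 7

7


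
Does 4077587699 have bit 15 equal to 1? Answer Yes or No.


0b11110011000010110000110011110011, bit 15 = 0. No

No


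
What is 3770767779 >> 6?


0b11100000110000010101100110100011 >> 6 = 0b11100000110000010101100110 = 58918246

58918246


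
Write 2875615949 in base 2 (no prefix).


2875615949 = 10101011011001100110101011001101 in binary

10101011011001100110101011001101


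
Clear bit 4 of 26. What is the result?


26 & ~(1 << 4) = 10

10


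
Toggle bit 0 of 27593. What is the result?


27593 ^ (1 << 0) = 27593 ^ 1 = 27592

27592


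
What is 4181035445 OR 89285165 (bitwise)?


0b11111001001101011000100110110101 | 0b101010100100110001000101101 = 0b11111101011101111110101110111101 = 4252494781

4252494781


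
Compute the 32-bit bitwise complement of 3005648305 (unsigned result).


~0b10110011001001101000110110110001 = 0b1001100110110010111001001001110 = 1289318990 (32-bit unsigned)

1289318990


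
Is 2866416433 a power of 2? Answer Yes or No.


0b10101010110110100000101100110001. Multiple bits set => No

No


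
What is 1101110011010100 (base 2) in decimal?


1101110011010100 in decimal = 56532

56532


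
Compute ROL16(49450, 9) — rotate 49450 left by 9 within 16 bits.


Rotate 0b1100000100101010 left by 9 (16-bit) = 0b101010110000010 = 21890

21890


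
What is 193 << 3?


0b11000001 << 3 = 0b11000001000 = 1544

1544


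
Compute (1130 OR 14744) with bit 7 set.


Step 1: 1130 | 14744 = 15866
Step 2: 15866 | (1 << 7) = 15866 | 128 = 15866

15866


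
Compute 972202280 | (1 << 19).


972202280 | (1 << 19) = 972202280 | 524288 = 972726568

972726568


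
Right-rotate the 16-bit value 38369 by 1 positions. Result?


Rotate 0b1001010111100001 right by 1 (16-bit) = 0b1100101011110000 = 51952

51952


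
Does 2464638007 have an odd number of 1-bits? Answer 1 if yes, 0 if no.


0b10010010111001110110010000110111 has 17 ones => parity 1

1


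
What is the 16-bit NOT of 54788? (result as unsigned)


~0b1101011000000100 = 0b10100111111011 = 10747 (16-bit unsigned)

10747


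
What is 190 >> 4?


0b10111110 >> 4 = 0b1011 = 11

11


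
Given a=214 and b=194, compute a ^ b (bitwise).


214 ^ 194 = 20

20


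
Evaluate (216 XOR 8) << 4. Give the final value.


Step 1: 216 ^ 8 = 208
Step 2: 208 << 4 = 3328

3328


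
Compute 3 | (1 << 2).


3 | (1 << 2) = 3 | 4 = 7

7


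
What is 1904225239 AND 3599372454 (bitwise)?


0b1110001100000000010101111010111 & 0b11010110100010100001000010100110 = 0b1010000100000000000000010000110 = 1350566022

1350566022


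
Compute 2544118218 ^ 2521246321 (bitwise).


0b10010111101001000010100111001010 ^ 0b10010110010001110010101001110001 = 0b1111000110000001110111011 = 31654843

31654843


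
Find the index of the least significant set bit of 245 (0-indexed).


0b11110101. Lowest set bit at position 0

0


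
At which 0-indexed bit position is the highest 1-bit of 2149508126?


0b10000000000111101110010000011110. Highest set bit at position 31

31


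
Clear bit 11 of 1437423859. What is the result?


1437423859 & ~(1 << 11) = 1437421811

1437421811


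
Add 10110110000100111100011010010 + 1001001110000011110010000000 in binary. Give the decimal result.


10110110000100111100011010010 + 1001001110000011110010000000 = 11111111110101011010101010010 = 536524114

536524114


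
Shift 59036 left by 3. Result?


0b1110011010011100 << 3 = 0b1110011010011100000 = 472288

472288


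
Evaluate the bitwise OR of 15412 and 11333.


0b11110000110100 | 0b10110001000101 = 0b11110001110101 = 15477

15477


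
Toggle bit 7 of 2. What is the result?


2 ^ (1 << 7) = 2 ^ 128 = 130

130


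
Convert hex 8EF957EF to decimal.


8EF957EF hex = 2398705647 decimal

2398705647


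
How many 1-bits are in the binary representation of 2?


0b10 has 1 set bits

1


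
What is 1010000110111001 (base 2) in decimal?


1010000110111001 in decimal = 41401

41401


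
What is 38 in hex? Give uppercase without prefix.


38 = 26 hex

26


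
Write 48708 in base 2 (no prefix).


48708 = 1011111001000100 in binary

1011111001000100


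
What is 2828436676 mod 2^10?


2828436676 & 1023 = 196

196


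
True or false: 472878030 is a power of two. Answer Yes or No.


0b11100001011111000101111001110. Multiple bits set => No

No


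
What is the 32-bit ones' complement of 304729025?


304729025 ^ 4294967295 = 3990238270

3990238270


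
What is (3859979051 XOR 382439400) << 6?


Step 1: 3859979051 ^ 382439400 = 4040758467
Step 2: 4040758467 << 6 = 258608541888

258608541888


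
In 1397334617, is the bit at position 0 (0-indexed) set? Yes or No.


0b1010011010010011010001001011001, bit 0 = 1. Yes

Yes


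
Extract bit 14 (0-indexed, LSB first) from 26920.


0b110100100101000, position 14 = 1

1


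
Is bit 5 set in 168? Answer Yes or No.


0b10101000, bit 5 = 1. Yes

Yes


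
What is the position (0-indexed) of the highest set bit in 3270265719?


0b11000010111011000100101101110111. Highest set bit at position 31

31


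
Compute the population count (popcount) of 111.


0b1101111 has 6 set bits

6


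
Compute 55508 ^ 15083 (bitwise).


0b1101100011010100 ^ 0b11101011101011 = 0b1110001000111111 = 57919

57919


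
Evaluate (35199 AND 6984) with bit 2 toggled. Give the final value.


Step 1: 35199 & 6984 = 2376
Step 2: 2376 ^ (1 << 2) = 2376 ^ 4 = 2380

2380


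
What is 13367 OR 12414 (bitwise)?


0b11010000110111 | 0b11000001111110 = 0b11010001111111 = 13439

13439


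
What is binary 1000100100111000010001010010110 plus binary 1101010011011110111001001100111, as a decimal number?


1000100100111000010001010010110 + 1101010011011110111001001100111 = 10101111000010111001010011111101 = 2936771837

2936771837


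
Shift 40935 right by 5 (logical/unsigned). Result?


0b1001111111100111 >> 5 = 0b10011111111 = 1279

1279


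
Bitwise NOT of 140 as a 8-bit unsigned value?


~0b10001100 = 0b1110011 = 115 (8-bit unsigned)

115


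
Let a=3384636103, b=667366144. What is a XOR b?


3384636103 ^ 667366144 = 4000989639

4000989639


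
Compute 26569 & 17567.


0b110011111001001 & 0b100010010011111 = 0b100010010001001 = 17545

17545


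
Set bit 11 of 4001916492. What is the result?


4001916492 | (1 << 11) = 4001916492 | 2048 = 4001918540

4001918540


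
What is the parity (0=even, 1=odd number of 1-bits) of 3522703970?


0b11010001111110000011001001100010 has 15 ones => parity 1

1


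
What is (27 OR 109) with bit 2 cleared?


Step 1: 27 | 109 = 127
Step 2: 127 & ~(1 << 2) = 123

123


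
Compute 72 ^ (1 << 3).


72 ^ (1 << 3) = 72 ^ 8 = 64

64


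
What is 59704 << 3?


0b1110100100111000 << 3 = 0b1110100100111000000 = 477632

477632


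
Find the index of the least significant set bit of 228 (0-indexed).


0b11100100. Lowest set bit at position 2

2


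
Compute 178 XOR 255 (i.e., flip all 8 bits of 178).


178 ^ 255 = 77

77


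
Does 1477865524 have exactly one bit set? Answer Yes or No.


0b1011000000101100111000000110100. Multiple bits set => No

No


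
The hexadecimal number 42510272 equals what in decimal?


42510272 hex = 1112605298 decimal

1112605298


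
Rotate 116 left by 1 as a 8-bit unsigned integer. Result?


Rotate 0b1110100 left by 1 (8-bit) = 0b11101000 = 232

232


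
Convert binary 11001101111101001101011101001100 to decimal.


11001101111101001101011101001100 in decimal = 3455375180

3455375180


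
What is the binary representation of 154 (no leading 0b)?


154 = 10011010 in binary

10011010


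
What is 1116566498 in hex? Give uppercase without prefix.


1116566498 = 428D73E2 hex

428D73E2


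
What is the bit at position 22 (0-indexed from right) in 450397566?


0b11010110110001000010101111110, position 22 = 1

1


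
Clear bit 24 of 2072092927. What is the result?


2072092927 & ~(1 << 24) = 2055315711

2055315711


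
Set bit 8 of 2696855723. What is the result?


2696855723 | (1 << 8) = 2696855723 | 256 = 2696855979

2696855979


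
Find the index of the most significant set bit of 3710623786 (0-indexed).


0b11011101001010111010000000101010. Highest set bit at position 31

31


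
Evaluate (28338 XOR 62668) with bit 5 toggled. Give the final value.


Step 1: 28338 ^ 62668 = 39550
Step 2: 39550 ^ (1 << 5) = 39550 ^ 32 = 39518

39518


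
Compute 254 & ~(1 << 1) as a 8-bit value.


254 & ~(1 << 1) = 252

252


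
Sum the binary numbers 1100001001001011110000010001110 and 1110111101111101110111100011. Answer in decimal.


1100001001001011110000010001110 + 1110111101111101110111100011 = 1110000000111011011111001110001 = 1880997489

1880997489


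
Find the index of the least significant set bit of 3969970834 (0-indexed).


0b11101100101000001111001010010010. Lowest set bit at position 1

1


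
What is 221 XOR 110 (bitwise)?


0b11011101 ^ 0b1101110 = 0b10110011 = 179

179


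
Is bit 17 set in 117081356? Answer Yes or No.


0b110111110101000010100001100, bit 17 = 1. Yes

Yes
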